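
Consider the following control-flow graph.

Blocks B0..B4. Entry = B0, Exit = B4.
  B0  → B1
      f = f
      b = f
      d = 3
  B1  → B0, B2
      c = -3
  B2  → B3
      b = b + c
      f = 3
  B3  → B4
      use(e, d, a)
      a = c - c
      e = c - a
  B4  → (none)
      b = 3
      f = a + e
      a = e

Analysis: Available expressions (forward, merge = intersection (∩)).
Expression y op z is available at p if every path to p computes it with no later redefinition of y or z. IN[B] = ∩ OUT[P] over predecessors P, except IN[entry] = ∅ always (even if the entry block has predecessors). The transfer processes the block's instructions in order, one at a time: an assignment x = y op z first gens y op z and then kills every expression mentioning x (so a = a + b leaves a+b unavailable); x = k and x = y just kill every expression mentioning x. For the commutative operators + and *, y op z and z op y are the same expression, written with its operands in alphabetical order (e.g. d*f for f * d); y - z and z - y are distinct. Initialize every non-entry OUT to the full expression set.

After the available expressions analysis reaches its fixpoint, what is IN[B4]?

Fixpoint table:
  B0:   IN={}   OUT={}
  B1:   IN={}   OUT={}
  B2:   IN={}   OUT={}
  B3:   IN={}   OUT={c-a, c-c}
  B4:   IN={c-a, c-c}   OUT={c-c}

Merge at B4: IN[B4] = OUT[B3] = {c-a, c-c}

Answer: {c-a, c-c}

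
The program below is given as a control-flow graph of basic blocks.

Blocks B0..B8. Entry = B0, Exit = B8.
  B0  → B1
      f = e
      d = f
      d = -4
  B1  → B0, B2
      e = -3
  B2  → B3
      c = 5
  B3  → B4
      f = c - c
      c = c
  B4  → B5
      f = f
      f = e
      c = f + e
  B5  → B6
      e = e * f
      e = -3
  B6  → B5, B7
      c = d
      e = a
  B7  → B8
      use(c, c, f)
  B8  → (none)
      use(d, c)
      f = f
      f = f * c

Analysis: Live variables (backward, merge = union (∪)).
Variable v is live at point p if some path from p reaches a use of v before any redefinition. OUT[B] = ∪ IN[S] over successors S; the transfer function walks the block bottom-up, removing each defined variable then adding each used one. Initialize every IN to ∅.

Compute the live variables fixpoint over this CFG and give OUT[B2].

Answer: {a, c, d, e}

Trace:
Fixpoint table:
  B0: | IN={a, e} | OUT={a, d}
  B1: | IN={a, d} | OUT={a, d, e}
  B2: | IN={a, d, e} | OUT={a, c, d, e}
  B3: | IN={a, c, d, e} | OUT={a, d, e, f}
  B4: | IN={a, d, e, f} | OUT={a, d, e, f}
  B5: | IN={a, d, e, f} | OUT={a, d, f}
  B6: | IN={a, d, f} | OUT={a, c, d, e, f}
  B7: | IN={c, d, f} | OUT={c, d, f}
  B8: | IN={c, d, f} | OUT={}

Merge at B2: OUT[B2] = IN[B3] = {a, c, d, e}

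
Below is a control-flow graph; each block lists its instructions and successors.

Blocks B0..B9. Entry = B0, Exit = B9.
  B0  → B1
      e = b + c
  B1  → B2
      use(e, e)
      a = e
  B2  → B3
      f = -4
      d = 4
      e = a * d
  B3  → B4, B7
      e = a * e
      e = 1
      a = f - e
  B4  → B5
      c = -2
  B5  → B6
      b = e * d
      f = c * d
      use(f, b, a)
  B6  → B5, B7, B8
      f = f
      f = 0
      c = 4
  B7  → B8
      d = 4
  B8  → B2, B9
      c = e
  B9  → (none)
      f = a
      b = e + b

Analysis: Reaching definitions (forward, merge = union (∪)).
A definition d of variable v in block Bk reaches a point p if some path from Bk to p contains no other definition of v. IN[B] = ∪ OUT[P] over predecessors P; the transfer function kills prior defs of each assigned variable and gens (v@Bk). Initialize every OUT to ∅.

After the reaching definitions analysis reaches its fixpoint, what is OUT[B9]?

Converged values:
  B0:   IN={}   OUT={e@B0}
  B1:   IN={e@B0}   OUT={a@B1, e@B0}
  B2:   IN={a@B1, a@B3, b@B5, c@B8, d@B2, d@B7, e@B0, e@B3, f@B2, f@B6}   OUT={a@B1, a@B3, b@B5, c@B8, d@B2, e@B2, f@B2}
  B3:   IN={a@B1, a@B3, b@B5, c@B8, d@B2, e@B2, f@B2}   OUT={a@B3, b@B5, c@B8, d@B2, e@B3, f@B2}
  B4:   IN={a@B3, b@B5, c@B8, d@B2, e@B3, f@B2}   OUT={a@B3, b@B5, c@B4, d@B2, e@B3, f@B2}
  B5:   IN={a@B3, b@B5, c@B4, c@B6, d@B2, e@B3, f@B2, f@B6}   OUT={a@B3, b@B5, c@B4, c@B6, d@B2, e@B3, f@B5}
  B6:   IN={a@B3, b@B5, c@B4, c@B6, d@B2, e@B3, f@B5}   OUT={a@B3, b@B5, c@B6, d@B2, e@B3, f@B6}
  B7:   IN={a@B3, b@B5, c@B6, c@B8, d@B2, e@B3, f@B2, f@B6}   OUT={a@B3, b@B5, c@B6, c@B8, d@B7, e@B3, f@B2, f@B6}
  B8:   IN={a@B3, b@B5, c@B6, c@B8, d@B2, d@B7, e@B3, f@B2, f@B6}   OUT={a@B3, b@B5, c@B8, d@B2, d@B7, e@B3, f@B2, f@B6}
  B9:   IN={a@B3, b@B5, c@B8, d@B2, d@B7, e@B3, f@B2, f@B6}   OUT={a@B3, b@B9, c@B8, d@B2, d@B7, e@B3, f@B9}

Merge at B9: IN[B9] = OUT[B8] = {a@B3, b@B5, c@B8, d@B2, d@B7, e@B3, f@B2, f@B6}
Applying B9's transfer function to that IN value gives OUT[B9] (row B9 above).

Answer: {a@B3, b@B9, c@B8, d@B2, d@B7, e@B3, f@B9}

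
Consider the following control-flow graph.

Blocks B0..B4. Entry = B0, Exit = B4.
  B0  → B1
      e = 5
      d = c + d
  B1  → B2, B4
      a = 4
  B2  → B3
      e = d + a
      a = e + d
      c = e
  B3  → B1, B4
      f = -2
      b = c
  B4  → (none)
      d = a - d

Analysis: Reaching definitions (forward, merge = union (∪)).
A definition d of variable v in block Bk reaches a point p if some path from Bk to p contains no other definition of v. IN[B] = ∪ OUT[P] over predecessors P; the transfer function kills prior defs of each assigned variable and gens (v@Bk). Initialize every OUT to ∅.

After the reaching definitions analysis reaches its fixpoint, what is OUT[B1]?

Answer: {a@B1, b@B3, c@B2, d@B0, e@B0, e@B2, f@B3}

Derivation:
Per-block solution:
  B0:  IN={}  OUT={d@B0, e@B0}
  B1:  IN={a@B2, b@B3, c@B2, d@B0, e@B0, e@B2, f@B3}  OUT={a@B1, b@B3, c@B2, d@B0, e@B0, e@B2, f@B3}
  B2:  IN={a@B1, b@B3, c@B2, d@B0, e@B0, e@B2, f@B3}  OUT={a@B2, b@B3, c@B2, d@B0, e@B2, f@B3}
  B3:  IN={a@B2, b@B3, c@B2, d@B0, e@B2, f@B3}  OUT={a@B2, b@B3, c@B2, d@B0, e@B2, f@B3}
  B4:  IN={a@B1, a@B2, b@B3, c@B2, d@B0, e@B0, e@B2, f@B3}  OUT={a@B1, a@B2, b@B3, c@B2, d@B4, e@B0, e@B2, f@B3}

Merge at B1: IN[B1] = OUT[B0] ⊔ OUT[B3] = {a@B2, b@B3, c@B2, d@B0, e@B0, e@B2, f@B3}
Applying B1's transfer function to that IN value gives OUT[B1] (row B1 above).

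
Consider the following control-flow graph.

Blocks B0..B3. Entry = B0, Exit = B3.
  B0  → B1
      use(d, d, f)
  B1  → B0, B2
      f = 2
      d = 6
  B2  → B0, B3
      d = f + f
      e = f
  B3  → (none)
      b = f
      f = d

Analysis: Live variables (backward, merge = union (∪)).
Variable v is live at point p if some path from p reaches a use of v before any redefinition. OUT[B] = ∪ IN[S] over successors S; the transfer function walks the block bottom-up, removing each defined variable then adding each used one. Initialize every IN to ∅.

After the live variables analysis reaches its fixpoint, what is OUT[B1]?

Answer: {d, f}

Working:
Per-block solution:
  B0:   IN={d, f}   OUT={}
  B1:   IN={}   OUT={d, f}
  B2:   IN={f}   OUT={d, f}
  B3:   IN={d, f}   OUT={}

Merge at B1: OUT[B1] = IN[B0] ⊔ IN[B2] = {d, f}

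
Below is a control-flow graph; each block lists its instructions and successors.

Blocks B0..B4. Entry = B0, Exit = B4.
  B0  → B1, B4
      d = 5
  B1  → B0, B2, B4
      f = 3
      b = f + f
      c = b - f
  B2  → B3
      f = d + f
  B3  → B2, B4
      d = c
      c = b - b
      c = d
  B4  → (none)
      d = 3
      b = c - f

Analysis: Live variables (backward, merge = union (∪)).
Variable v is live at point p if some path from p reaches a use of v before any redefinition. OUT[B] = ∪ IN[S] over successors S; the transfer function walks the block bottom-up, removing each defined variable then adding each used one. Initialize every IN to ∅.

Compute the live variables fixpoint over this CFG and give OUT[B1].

Per-block solution:
  B0:   IN={c, f}   OUT={c, d, f}
  B1:   IN={d}   OUT={b, c, d, f}
  B2:   IN={b, c, d, f}   OUT={b, c, f}
  B3:   IN={b, c, f}   OUT={b, c, d, f}
  B4:   IN={c, f}   OUT={}

Merge at B1: OUT[B1] = IN[B0] ⊔ IN[B2] ⊔ IN[B4] = {b, c, d, f}

Answer: {b, c, d, f}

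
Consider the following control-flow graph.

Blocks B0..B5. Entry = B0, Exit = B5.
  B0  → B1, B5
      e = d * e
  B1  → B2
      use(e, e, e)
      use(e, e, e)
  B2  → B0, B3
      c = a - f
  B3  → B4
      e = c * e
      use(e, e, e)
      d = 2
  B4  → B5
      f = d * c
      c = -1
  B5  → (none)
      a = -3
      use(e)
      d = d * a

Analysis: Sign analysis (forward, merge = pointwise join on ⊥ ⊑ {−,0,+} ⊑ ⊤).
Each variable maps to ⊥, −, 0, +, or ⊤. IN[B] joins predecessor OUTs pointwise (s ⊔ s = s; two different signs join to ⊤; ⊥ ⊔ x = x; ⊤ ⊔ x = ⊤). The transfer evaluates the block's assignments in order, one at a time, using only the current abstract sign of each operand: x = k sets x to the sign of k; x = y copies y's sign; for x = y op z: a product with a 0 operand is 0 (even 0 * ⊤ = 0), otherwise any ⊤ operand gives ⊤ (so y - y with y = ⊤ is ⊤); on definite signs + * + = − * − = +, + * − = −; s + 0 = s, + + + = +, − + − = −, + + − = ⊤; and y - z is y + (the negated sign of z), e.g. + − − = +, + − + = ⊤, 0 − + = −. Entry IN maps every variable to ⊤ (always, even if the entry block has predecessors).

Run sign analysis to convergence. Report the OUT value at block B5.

Converged values:
  B0:  IN=(all ⊤)  OUT=(all ⊤)
  B1:  IN=(all ⊤)  OUT=(all ⊤)
  B2:  IN=(all ⊤)  OUT=(all ⊤)
  B3:  IN=(all ⊤)  OUT={d:+; rest ⊤}
  B4:  IN={d:+; rest ⊤}  OUT={c:-, d:+; rest ⊤}
  B5:  IN=(all ⊤)  OUT={a:-; rest ⊤}

Merge at B5: IN[B5] = OUT[B0] ⊔ OUT[B4] = {a: ⊤, b: ⊤, c: ⊤, d: ⊤, e: ⊤, f: ⊤}
Applying B5's transfer function to that IN value gives OUT[B5] (row B5 above).

Answer: {a: -, b: ⊤, c: ⊤, d: ⊤, e: ⊤, f: ⊤}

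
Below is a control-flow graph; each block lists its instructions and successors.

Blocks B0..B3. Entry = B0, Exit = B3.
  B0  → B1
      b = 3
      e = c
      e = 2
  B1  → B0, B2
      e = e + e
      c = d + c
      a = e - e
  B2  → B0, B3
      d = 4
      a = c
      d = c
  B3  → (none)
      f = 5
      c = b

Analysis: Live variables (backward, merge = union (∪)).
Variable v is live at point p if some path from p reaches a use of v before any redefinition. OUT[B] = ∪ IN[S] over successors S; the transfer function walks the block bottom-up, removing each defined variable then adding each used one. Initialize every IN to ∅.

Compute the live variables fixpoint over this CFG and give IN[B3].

Answer: {b}

Working:
Converged values:
  B0:   IN={c, d}   OUT={b, c, d, e}
  B1:   IN={b, c, d, e}   OUT={b, c, d}
  B2:   IN={b, c}   OUT={b, c, d}
  B3:   IN={b}   OUT={}

B3 is the boundary node: OUT[B3] = {}
Applying B3's transfer function to that OUT value gives IN[B3] (row B3 above).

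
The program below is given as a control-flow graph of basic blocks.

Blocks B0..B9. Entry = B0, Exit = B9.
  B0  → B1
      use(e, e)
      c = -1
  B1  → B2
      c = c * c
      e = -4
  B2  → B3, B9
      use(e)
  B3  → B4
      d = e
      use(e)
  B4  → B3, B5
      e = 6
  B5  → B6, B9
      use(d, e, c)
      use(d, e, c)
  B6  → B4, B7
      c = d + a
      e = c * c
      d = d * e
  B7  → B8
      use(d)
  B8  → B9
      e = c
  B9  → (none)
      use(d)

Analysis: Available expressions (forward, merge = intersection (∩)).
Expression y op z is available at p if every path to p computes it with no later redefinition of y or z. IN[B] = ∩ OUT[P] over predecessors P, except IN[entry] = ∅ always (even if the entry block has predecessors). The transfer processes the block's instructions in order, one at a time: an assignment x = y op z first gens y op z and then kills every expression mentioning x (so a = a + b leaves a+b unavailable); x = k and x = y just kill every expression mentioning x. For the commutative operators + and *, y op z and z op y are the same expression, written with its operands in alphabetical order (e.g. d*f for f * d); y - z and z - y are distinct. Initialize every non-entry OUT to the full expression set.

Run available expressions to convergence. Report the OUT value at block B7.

Answer: {c*c}

Trace:
Per-block solution:
  B0:   IN={}   OUT={}
  B1:   IN={}   OUT={}
  B2:   IN={}   OUT={}
  B3:   IN={}   OUT={}
  B4:   IN={}   OUT={}
  B5:   IN={}   OUT={}
  B6:   IN={}   OUT={c*c}
  B7:   IN={c*c}   OUT={c*c}
  B8:   IN={c*c}   OUT={c*c}
  B9:   IN={}   OUT={}

Merge at B7: IN[B7] = OUT[B6] = {c*c}
Applying B7's transfer function to that IN value gives OUT[B7] (row B7 above).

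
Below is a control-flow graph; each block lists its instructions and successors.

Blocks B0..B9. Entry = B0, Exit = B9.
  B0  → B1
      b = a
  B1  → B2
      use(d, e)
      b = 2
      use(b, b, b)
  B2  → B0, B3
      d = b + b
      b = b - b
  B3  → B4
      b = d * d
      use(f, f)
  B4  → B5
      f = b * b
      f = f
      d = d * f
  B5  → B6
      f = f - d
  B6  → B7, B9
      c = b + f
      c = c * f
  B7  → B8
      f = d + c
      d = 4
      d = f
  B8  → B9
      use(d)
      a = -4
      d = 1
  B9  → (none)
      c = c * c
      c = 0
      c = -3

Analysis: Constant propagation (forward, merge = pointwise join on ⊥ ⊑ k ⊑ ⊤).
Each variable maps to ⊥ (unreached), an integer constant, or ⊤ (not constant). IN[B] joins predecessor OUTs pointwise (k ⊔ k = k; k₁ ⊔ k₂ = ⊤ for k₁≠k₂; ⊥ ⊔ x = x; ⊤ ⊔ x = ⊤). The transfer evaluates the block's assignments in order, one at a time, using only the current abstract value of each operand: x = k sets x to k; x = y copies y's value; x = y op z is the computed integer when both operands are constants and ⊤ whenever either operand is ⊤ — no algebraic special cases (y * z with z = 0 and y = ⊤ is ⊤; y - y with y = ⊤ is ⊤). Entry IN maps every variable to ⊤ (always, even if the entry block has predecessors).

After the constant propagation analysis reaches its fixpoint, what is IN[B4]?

Answer: {a: ⊤, b: 16, c: ⊤, d: 4, e: ⊤, f: ⊤}

Working:
Per-block solution:
  B0:  IN=(all ⊤)  OUT=(all ⊤)
  B1:  IN=(all ⊤)  OUT={b:2; rest ⊤}
  B2:  IN={b:2; rest ⊤}  OUT={b:0, d:4; rest ⊤}
  B3:  IN={b:0, d:4; rest ⊤}  OUT={b:16, d:4; rest ⊤}
  B4:  IN={b:16, d:4; rest ⊤}  OUT={b:16, d:1024, f:256; rest ⊤}
  B5:  IN={b:16, d:1024, f:256; rest ⊤}  OUT={b:16, d:1024, f:-768; rest ⊤}
  B6:  IN={b:16, d:1024, f:-768; rest ⊤}  OUT={b:16, c:577536, d:1024, f:-768; rest ⊤}
  B7:  IN={b:16, c:577536, d:1024, f:-768; rest ⊤}  OUT={b:16, c:577536, d:578560, f:578560; rest ⊤}
  B8:  IN={b:16, c:577536, d:578560, f:578560; rest ⊤}  OUT={a:-4, b:16, c:577536, d:1, f:578560; rest ⊤}
  B9:  IN={b:16, c:577536; rest ⊤}  OUT={b:16, c:-3; rest ⊤}

Merge at B4: IN[B4] = OUT[B3] = {a: ⊤, b: 16, c: ⊤, d: 4, e: ⊤, f: ⊤}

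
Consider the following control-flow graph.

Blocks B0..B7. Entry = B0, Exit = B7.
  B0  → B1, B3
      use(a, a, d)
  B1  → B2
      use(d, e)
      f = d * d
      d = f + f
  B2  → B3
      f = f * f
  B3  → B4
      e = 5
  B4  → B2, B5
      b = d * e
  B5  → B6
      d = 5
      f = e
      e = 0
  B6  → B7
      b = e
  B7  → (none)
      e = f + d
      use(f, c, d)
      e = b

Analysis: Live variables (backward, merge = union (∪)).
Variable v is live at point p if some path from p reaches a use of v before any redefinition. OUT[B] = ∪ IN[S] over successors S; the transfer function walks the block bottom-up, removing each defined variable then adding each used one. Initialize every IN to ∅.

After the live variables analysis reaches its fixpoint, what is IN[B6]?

Per-block solution:
  B0:  IN={a, c, d, e, f}  OUT={c, d, e, f}
  B1:  IN={c, d, e}  OUT={c, d, f}
  B2:  IN={c, d, f}  OUT={c, d, f}
  B3:  IN={c, d, f}  OUT={c, d, e, f}
  B4:  IN={c, d, e, f}  OUT={c, d, e, f}
  B5:  IN={c, e}  OUT={c, d, e, f}
  B6:  IN={c, d, e, f}  OUT={b, c, d, f}
  B7:  IN={b, c, d, f}  OUT={}

Merge at B6: OUT[B6] = IN[B7] = {b, c, d, f}
Applying B6's transfer function to that OUT value gives IN[B6] (row B6 above).

Answer: {c, d, e, f}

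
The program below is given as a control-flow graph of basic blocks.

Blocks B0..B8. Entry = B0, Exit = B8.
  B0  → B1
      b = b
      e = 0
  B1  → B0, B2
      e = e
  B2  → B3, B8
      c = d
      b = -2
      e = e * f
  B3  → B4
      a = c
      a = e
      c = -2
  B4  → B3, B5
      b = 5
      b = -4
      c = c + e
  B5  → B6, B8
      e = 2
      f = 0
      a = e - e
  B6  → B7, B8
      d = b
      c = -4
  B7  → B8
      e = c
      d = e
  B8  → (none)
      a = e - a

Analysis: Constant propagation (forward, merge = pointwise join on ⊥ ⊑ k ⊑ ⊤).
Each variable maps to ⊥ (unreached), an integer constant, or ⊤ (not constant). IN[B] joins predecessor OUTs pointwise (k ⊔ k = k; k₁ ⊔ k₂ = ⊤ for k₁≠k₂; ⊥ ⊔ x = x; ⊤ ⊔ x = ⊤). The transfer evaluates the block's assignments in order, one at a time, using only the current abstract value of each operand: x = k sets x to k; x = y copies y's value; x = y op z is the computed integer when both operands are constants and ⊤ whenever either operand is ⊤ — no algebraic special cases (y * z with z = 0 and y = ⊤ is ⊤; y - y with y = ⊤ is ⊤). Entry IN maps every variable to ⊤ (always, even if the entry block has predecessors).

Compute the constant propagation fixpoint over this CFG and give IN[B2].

Answer: {a: ⊤, b: ⊤, c: ⊤, d: ⊤, e: 0, f: ⊤}

Working:
Per-block solution:
  B0:  IN=(all ⊤)  OUT={e:0; rest ⊤}
  B1:  IN={e:0; rest ⊤}  OUT={e:0; rest ⊤}
  B2:  IN={e:0; rest ⊤}  OUT={b:-2; rest ⊤}
  B3:  IN=(all ⊤)  OUT={c:-2; rest ⊤}
  B4:  IN={c:-2; rest ⊤}  OUT={b:-4; rest ⊤}
  B5:  IN={b:-4; rest ⊤}  OUT={a:0, b:-4, e:2, f:0; rest ⊤}
  B6:  IN={a:0, b:-4, e:2, f:0; rest ⊤}  OUT={a:0, b:-4, c:-4, d:-4, e:2, f:0; rest ⊤}
  B7:  IN={a:0, b:-4, c:-4, d:-4, e:2, f:0; rest ⊤}  OUT={a:0, b:-4, c:-4, d:-4, e:-4, f:0; rest ⊤}
  B8:  IN=(all ⊤)  OUT=(all ⊤)

Merge at B2: IN[B2] = OUT[B1] = {a: ⊤, b: ⊤, c: ⊤, d: ⊤, e: 0, f: ⊤}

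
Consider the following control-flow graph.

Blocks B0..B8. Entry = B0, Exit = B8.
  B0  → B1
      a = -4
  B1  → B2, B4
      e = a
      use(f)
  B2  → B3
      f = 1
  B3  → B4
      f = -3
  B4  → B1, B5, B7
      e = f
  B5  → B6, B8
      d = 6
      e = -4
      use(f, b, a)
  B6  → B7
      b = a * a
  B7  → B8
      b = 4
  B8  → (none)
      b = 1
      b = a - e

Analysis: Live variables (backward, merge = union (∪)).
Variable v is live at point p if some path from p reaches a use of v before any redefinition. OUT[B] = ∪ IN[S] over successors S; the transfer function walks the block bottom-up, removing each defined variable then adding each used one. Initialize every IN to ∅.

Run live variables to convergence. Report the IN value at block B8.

Answer: {a, e}

Trace:
Converged values:
  B0:   IN={b, f}   OUT={a, b, f}
  B1:   IN={a, b, f}   OUT={a, b, f}
  B2:   IN={a, b}   OUT={a, b}
  B3:   IN={a, b}   OUT={a, b, f}
  B4:   IN={a, b, f}   OUT={a, b, e, f}
  B5:   IN={a, b, f}   OUT={a, e}
  B6:   IN={a, e}   OUT={a, e}
  B7:   IN={a, e}   OUT={a, e}
  B8:   IN={a, e}   OUT={}

B8 is the boundary node: OUT[B8] = {}
Applying B8's transfer function to that OUT value gives IN[B8] (row B8 above).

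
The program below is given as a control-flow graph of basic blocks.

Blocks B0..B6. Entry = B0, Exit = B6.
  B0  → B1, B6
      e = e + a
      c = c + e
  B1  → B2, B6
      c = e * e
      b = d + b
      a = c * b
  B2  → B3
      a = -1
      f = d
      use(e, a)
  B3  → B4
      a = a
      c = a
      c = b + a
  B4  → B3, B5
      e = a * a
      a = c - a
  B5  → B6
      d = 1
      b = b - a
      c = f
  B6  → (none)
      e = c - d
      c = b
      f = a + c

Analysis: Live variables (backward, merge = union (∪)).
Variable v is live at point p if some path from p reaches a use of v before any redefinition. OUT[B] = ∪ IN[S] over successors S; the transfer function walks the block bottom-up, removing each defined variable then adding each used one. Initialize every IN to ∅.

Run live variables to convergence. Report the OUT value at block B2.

Per-block solution:
  B0:  IN={a, b, c, d, e}  OUT={a, b, c, d, e}
  B1:  IN={b, d, e}  OUT={a, b, c, d, e}
  B2:  IN={b, d, e}  OUT={a, b, f}
  B3:  IN={a, b, f}  OUT={a, b, c, f}
  B4:  IN={a, b, c, f}  OUT={a, b, f}
  B5:  IN={a, b, f}  OUT={a, b, c, d}
  B6:  IN={a, b, c, d}  OUT={}

Merge at B2: OUT[B2] = IN[B3] = {a, b, f}

Answer: {a, b, f}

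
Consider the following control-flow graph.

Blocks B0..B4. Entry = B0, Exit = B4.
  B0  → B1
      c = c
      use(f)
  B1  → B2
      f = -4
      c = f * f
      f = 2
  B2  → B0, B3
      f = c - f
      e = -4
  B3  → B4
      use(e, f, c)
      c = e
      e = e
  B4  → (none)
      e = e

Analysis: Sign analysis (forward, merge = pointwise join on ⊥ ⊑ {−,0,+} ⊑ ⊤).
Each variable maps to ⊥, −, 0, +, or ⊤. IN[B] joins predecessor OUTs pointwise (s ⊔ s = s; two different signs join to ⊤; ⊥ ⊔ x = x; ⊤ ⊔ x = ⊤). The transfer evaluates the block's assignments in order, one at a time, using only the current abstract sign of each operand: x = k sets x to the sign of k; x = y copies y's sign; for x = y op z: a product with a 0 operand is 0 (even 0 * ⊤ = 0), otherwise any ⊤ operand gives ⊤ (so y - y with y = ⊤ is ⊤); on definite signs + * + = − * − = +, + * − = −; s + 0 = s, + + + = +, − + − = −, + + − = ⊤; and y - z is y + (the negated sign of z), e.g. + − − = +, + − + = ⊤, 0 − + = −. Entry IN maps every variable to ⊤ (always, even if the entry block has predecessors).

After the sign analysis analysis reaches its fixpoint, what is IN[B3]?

Per-block solution:
  B0:  IN=(all ⊤)  OUT=(all ⊤)
  B1:  IN=(all ⊤)  OUT={c:+, f:+; rest ⊤}
  B2:  IN={c:+, f:+; rest ⊤}  OUT={c:+, e:-; rest ⊤}
  B3:  IN={c:+, e:-; rest ⊤}  OUT={c:-, e:-; rest ⊤}
  B4:  IN={c:-, e:-; rest ⊤}  OUT={c:-, e:-; rest ⊤}

Merge at B3: IN[B3] = OUT[B2] = {a: ⊤, b: ⊤, c: +, d: ⊤, e: -, f: ⊤}

Answer: {a: ⊤, b: ⊤, c: +, d: ⊤, e: -, f: ⊤}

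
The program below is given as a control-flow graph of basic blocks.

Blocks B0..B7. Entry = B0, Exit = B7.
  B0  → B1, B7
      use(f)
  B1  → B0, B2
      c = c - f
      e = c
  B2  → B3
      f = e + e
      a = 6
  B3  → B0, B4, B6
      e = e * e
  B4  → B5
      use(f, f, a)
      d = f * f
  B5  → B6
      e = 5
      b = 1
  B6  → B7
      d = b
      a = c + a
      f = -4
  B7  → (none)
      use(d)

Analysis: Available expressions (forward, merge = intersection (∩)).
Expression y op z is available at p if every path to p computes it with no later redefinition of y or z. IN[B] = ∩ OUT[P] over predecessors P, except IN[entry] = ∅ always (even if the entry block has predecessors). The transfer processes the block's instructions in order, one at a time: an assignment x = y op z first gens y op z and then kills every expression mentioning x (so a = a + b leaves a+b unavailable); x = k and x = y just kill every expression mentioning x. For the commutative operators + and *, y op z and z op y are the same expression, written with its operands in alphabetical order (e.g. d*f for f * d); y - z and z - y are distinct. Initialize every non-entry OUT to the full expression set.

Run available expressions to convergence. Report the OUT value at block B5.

Fixpoint table:
  B0: | IN={} | OUT={}
  B1: | IN={} | OUT={}
  B2: | IN={} | OUT={e+e}
  B3: | IN={e+e} | OUT={}
  B4: | IN={} | OUT={f*f}
  B5: | IN={f*f} | OUT={f*f}
  B6: | IN={} | OUT={}
  B7: | IN={} | OUT={}

Merge at B5: IN[B5] = OUT[B4] = {f*f}
Applying B5's transfer function to that IN value gives OUT[B5] (row B5 above).

Answer: {f*f}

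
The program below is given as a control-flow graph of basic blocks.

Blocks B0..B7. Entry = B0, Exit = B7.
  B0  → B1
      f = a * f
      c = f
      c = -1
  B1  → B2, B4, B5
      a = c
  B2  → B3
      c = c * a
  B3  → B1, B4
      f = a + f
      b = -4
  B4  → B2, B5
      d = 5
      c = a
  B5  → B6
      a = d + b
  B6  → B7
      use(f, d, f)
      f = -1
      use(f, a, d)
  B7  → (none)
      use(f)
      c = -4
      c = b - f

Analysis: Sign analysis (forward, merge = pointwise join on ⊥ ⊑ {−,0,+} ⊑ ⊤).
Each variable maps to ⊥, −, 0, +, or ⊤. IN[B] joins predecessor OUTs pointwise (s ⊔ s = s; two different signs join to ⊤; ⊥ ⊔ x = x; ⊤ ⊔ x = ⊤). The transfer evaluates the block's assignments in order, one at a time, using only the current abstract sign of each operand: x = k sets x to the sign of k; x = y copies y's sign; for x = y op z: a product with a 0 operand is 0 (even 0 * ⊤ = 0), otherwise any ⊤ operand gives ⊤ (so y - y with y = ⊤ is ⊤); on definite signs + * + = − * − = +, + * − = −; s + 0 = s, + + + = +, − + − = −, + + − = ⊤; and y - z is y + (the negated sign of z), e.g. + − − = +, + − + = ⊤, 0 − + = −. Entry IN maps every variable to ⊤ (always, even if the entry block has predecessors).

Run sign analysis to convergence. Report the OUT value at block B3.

Answer: {a: ⊤, b: -, c: ⊤, d: ⊤, e: ⊤, f: ⊤}

Derivation:
Fixpoint table:
  B0:  IN=(all ⊤)  OUT={c:-; rest ⊤}
  B1:  IN=(all ⊤)  OUT=(all ⊤)
  B2:  IN=(all ⊤)  OUT=(all ⊤)
  B3:  IN=(all ⊤)  OUT={b:-; rest ⊤}
  B4:  IN=(all ⊤)  OUT={d:+; rest ⊤}
  B5:  IN=(all ⊤)  OUT=(all ⊤)
  B6:  IN=(all ⊤)  OUT={f:-; rest ⊤}
  B7:  IN={f:-; rest ⊤}  OUT={f:-; rest ⊤}

Merge at B3: IN[B3] = OUT[B2] = {a: ⊤, b: ⊤, c: ⊤, d: ⊤, e: ⊤, f: ⊤}
Applying B3's transfer function to that IN value gives OUT[B3] (row B3 above).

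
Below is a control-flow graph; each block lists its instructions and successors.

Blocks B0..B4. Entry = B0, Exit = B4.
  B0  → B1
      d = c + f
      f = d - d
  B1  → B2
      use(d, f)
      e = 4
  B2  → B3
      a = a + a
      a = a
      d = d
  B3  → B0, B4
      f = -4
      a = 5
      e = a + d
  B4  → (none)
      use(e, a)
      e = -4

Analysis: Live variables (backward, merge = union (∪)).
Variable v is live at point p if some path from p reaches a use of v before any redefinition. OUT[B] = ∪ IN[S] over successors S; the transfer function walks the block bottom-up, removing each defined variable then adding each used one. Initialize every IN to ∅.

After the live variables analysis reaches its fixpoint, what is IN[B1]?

Answer: {a, c, d, f}

Derivation:
Converged values:
  B0:  IN={a, c, f}  OUT={a, c, d, f}
  B1:  IN={a, c, d, f}  OUT={a, c, d}
  B2:  IN={a, c, d}  OUT={c, d}
  B3:  IN={c, d}  OUT={a, c, e, f}
  B4:  IN={a, e}  OUT={}

Merge at B1: OUT[B1] = IN[B2] = {a, c, d}
Applying B1's transfer function to that OUT value gives IN[B1] (row B1 above).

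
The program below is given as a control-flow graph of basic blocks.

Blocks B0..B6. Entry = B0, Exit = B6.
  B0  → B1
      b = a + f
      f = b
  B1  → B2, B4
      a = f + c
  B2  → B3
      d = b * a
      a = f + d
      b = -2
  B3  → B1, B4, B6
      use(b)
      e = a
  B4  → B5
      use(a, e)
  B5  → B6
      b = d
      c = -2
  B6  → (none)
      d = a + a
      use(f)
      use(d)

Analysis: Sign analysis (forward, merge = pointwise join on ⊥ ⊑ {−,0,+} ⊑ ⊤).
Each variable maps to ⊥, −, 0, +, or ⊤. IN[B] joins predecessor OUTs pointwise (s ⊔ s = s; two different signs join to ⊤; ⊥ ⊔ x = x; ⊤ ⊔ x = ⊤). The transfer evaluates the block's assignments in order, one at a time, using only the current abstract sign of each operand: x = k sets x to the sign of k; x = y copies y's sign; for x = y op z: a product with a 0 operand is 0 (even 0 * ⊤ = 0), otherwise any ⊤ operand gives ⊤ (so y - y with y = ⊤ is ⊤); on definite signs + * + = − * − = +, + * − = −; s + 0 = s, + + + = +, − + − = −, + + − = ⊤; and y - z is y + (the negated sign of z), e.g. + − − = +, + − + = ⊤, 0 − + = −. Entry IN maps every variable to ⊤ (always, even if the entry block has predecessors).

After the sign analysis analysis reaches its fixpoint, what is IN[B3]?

Per-block solution:
  B0:  IN=(all ⊤)  OUT=(all ⊤)
  B1:  IN=(all ⊤)  OUT=(all ⊤)
  B2:  IN=(all ⊤)  OUT={b:-; rest ⊤}
  B3:  IN={b:-; rest ⊤}  OUT={b:-; rest ⊤}
  B4:  IN=(all ⊤)  OUT=(all ⊤)
  B5:  IN=(all ⊤)  OUT={c:-; rest ⊤}
  B6:  IN=(all ⊤)  OUT=(all ⊤)

Merge at B3: IN[B3] = OUT[B2] = {a: ⊤, b: -, c: ⊤, d: ⊤, e: ⊤, f: ⊤}

Answer: {a: ⊤, b: -, c: ⊤, d: ⊤, e: ⊤, f: ⊤}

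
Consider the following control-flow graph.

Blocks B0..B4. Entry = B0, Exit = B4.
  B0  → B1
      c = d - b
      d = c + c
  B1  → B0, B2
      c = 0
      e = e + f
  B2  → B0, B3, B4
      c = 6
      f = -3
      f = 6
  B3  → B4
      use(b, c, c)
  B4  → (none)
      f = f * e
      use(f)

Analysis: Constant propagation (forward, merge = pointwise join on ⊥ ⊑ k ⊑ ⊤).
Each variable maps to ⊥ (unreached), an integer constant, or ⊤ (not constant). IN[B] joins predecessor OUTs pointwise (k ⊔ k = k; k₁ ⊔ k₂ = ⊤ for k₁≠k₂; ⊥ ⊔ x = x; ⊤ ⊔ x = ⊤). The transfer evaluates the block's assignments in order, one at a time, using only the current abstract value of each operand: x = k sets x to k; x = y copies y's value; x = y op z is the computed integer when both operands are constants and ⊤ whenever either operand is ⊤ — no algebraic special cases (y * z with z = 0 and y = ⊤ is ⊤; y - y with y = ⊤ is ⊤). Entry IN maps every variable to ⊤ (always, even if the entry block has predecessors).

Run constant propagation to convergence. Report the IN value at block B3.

Converged values:
  B0:  IN=(all ⊤)  OUT=(all ⊤)
  B1:  IN=(all ⊤)  OUT={c:0; rest ⊤}
  B2:  IN={c:0; rest ⊤}  OUT={c:6, f:6; rest ⊤}
  B3:  IN={c:6, f:6; rest ⊤}  OUT={c:6, f:6; rest ⊤}
  B4:  IN={c:6, f:6; rest ⊤}  OUT={c:6; rest ⊤}

Merge at B3: IN[B3] = OUT[B2] = {a: ⊤, b: ⊤, c: 6, d: ⊤, e: ⊤, f: 6}

Answer: {a: ⊤, b: ⊤, c: 6, d: ⊤, e: ⊤, f: 6}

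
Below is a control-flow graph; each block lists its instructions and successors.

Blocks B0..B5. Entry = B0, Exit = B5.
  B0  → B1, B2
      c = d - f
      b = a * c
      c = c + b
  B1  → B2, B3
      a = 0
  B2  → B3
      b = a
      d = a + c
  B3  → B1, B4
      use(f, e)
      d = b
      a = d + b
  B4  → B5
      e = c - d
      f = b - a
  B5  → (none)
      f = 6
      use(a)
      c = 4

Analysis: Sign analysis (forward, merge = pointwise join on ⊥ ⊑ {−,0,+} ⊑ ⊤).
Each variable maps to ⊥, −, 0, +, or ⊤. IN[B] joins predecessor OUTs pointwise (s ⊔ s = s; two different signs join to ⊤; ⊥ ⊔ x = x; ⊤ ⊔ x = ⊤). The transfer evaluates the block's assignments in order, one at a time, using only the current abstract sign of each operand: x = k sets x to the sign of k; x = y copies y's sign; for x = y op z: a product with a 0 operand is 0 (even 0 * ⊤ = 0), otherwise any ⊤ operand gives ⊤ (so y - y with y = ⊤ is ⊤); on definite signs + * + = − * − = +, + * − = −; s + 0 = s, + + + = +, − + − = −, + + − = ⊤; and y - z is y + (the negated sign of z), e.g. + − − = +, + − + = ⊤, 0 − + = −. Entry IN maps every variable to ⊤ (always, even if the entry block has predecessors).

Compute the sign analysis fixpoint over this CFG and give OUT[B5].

Per-block solution:
  B0: | IN=(all ⊤) | OUT=(all ⊤)
  B1: | IN=(all ⊤) | OUT={a:0; rest ⊤}
  B2: | IN=(all ⊤) | OUT=(all ⊤)
  B3: | IN=(all ⊤) | OUT=(all ⊤)
  B4: | IN=(all ⊤) | OUT=(all ⊤)
  B5: | IN=(all ⊤) | OUT={c:+, f:+; rest ⊤}

Merge at B5: IN[B5] = OUT[B4] = {a: ⊤, b: ⊤, c: ⊤, d: ⊤, e: ⊤, f: ⊤}
Applying B5's transfer function to that IN value gives OUT[B5] (row B5 above).

Answer: {a: ⊤, b: ⊤, c: +, d: ⊤, e: ⊤, f: +}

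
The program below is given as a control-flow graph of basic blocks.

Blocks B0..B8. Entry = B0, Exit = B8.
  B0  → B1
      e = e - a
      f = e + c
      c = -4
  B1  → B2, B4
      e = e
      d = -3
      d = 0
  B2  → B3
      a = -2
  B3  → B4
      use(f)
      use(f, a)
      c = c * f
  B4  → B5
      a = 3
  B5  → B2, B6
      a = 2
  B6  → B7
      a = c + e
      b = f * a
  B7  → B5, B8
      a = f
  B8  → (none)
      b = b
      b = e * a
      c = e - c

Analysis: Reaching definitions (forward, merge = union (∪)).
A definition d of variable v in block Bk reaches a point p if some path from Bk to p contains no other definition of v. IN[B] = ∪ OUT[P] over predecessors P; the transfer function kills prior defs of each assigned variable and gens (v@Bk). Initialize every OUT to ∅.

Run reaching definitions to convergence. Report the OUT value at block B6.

Answer: {a@B6, b@B6, c@B0, c@B3, d@B1, e@B1, f@B0}

Working:
Converged values:
  B0:   IN={}   OUT={c@B0, e@B0, f@B0}
  B1:   IN={c@B0, e@B0, f@B0}   OUT={c@B0, d@B1, e@B1, f@B0}
  B2:   IN={a@B5, b@B6, c@B0, c@B3, d@B1, e@B1, f@B0}   OUT={a@B2, b@B6, c@B0, c@B3, d@B1, e@B1, f@B0}
  B3:   IN={a@B2, b@B6, c@B0, c@B3, d@B1, e@B1, f@B0}   OUT={a@B2, b@B6, c@B3, d@B1, e@B1, f@B0}
  B4:   IN={a@B2, b@B6, c@B0, c@B3, d@B1, e@B1, f@B0}   OUT={a@B4, b@B6, c@B0, c@B3, d@B1, e@B1, f@B0}
  B5:   IN={a@B4, a@B7, b@B6, c@B0, c@B3, d@B1, e@B1, f@B0}   OUT={a@B5, b@B6, c@B0, c@B3, d@B1, e@B1, f@B0}
  B6:   IN={a@B5, b@B6, c@B0, c@B3, d@B1, e@B1, f@B0}   OUT={a@B6, b@B6, c@B0, c@B3, d@B1, e@B1, f@B0}
  B7:   IN={a@B6, b@B6, c@B0, c@B3, d@B1, e@B1, f@B0}   OUT={a@B7, b@B6, c@B0, c@B3, d@B1, e@B1, f@B0}
  B8:   IN={a@B7, b@B6, c@B0, c@B3, d@B1, e@B1, f@B0}   OUT={a@B7, b@B8, c@B8, d@B1, e@B1, f@B0}

Merge at B6: IN[B6] = OUT[B5] = {a@B5, b@B6, c@B0, c@B3, d@B1, e@B1, f@B0}
Applying B6's transfer function to that IN value gives OUT[B6] (row B6 above).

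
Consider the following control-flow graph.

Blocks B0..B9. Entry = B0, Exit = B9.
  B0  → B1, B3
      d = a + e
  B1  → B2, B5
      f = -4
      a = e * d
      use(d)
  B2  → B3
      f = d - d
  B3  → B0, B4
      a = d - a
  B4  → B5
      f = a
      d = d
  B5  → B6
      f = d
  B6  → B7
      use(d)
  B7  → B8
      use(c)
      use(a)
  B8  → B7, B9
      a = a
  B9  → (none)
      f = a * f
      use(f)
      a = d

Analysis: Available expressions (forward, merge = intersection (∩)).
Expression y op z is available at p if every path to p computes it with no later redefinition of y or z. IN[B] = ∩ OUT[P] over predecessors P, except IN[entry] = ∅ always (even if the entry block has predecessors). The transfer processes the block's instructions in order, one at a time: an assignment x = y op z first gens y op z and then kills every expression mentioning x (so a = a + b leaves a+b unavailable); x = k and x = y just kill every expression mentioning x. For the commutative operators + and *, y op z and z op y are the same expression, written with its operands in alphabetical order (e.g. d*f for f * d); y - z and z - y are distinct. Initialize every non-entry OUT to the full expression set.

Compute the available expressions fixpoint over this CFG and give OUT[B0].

Fixpoint table:
  B0:   IN={}   OUT={a+e}
  B1:   IN={a+e}   OUT={d*e}
  B2:   IN={d*e}   OUT={d*e, d-d}
  B3:   IN={}   OUT={}
  B4:   IN={}   OUT={}
  B5:   IN={}   OUT={}
  B6:   IN={}   OUT={}
  B7:   IN={}   OUT={}
  B8:   IN={}   OUT={}
  B9:   IN={}   OUT={}

Merge at B0 (entry node, so the boundary value {} is joined with the incoming edge(s)): IN[B0] = {} ∩ OUT[B3] = {}
Applying B0's transfer function to that IN value gives OUT[B0] (row B0 above).

Answer: {a+e}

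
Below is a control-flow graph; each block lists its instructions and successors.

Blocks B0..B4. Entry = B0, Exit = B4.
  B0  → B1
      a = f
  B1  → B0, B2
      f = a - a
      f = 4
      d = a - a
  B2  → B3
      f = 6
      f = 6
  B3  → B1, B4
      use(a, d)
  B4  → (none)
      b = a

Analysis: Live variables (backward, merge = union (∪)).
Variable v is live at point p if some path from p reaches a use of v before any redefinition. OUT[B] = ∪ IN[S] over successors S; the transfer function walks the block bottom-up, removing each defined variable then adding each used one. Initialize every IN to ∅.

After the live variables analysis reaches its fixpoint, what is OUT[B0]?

Answer: {a}

Trace:
Per-block solution:
  B0:  IN={f}  OUT={a}
  B1:  IN={a}  OUT={a, d, f}
  B2:  IN={a, d}  OUT={a, d}
  B3:  IN={a, d}  OUT={a}
  B4:  IN={a}  OUT={}

Merge at B0: OUT[B0] = IN[B1] = {a}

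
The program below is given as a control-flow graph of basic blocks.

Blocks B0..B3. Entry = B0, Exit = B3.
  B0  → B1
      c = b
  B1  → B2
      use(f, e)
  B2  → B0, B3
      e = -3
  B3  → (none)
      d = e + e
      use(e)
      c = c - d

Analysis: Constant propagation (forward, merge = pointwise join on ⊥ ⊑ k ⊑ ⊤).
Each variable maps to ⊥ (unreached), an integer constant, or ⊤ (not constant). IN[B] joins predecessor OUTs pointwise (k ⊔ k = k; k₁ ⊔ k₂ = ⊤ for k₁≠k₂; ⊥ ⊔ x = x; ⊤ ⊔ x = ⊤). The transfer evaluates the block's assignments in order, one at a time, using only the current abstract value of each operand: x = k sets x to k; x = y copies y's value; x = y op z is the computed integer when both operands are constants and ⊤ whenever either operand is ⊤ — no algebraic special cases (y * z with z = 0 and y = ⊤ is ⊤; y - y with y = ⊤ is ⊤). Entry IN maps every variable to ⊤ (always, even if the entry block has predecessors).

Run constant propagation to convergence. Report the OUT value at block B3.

Per-block solution:
  B0:  IN=(all ⊤)  OUT=(all ⊤)
  B1:  IN=(all ⊤)  OUT=(all ⊤)
  B2:  IN=(all ⊤)  OUT={e:-3; rest ⊤}
  B3:  IN={e:-3; rest ⊤}  OUT={d:-6, e:-3; rest ⊤}

Merge at B3: IN[B3] = OUT[B2] = {a: ⊤, b: ⊤, c: ⊤, d: ⊤, e: -3, f: ⊤}
Applying B3's transfer function to that IN value gives OUT[B3] (row B3 above).

Answer: {a: ⊤, b: ⊤, c: ⊤, d: -6, e: -3, f: ⊤}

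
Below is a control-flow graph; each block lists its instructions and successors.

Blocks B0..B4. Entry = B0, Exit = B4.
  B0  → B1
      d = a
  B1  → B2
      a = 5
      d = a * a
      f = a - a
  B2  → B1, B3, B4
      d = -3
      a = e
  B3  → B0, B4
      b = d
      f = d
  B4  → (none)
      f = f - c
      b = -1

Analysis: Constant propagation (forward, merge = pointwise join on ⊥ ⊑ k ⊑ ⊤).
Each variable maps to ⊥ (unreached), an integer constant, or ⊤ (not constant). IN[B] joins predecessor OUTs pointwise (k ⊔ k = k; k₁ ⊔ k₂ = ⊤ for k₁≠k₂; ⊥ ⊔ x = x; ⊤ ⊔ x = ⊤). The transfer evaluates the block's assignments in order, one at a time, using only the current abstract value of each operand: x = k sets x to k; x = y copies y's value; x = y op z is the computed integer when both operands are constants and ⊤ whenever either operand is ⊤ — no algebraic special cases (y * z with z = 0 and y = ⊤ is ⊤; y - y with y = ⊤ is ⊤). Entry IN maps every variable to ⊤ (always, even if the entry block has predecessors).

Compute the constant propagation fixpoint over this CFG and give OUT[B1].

Answer: {a: 5, b: ⊤, c: ⊤, d: 25, e: ⊤, f: 0}

Trace:
Fixpoint table:
  B0: | IN=(all ⊤) | OUT=(all ⊤)
  B1: | IN=(all ⊤) | OUT={a:5, d:25, f:0; rest ⊤}
  B2: | IN={a:5, d:25, f:0; rest ⊤} | OUT={d:-3, f:0; rest ⊤}
  B3: | IN={d:-3, f:0; rest ⊤} | OUT={b:-3, d:-3, f:-3; rest ⊤}
  B4: | IN={d:-3; rest ⊤} | OUT={b:-1, d:-3; rest ⊤}

Merge at B1: IN[B1] = OUT[B0] ⊔ OUT[B2] = {a: ⊤, b: ⊤, c: ⊤, d: ⊤, e: ⊤, f: ⊤}
Applying B1's transfer function to that IN value gives OUT[B1] (row B1 above).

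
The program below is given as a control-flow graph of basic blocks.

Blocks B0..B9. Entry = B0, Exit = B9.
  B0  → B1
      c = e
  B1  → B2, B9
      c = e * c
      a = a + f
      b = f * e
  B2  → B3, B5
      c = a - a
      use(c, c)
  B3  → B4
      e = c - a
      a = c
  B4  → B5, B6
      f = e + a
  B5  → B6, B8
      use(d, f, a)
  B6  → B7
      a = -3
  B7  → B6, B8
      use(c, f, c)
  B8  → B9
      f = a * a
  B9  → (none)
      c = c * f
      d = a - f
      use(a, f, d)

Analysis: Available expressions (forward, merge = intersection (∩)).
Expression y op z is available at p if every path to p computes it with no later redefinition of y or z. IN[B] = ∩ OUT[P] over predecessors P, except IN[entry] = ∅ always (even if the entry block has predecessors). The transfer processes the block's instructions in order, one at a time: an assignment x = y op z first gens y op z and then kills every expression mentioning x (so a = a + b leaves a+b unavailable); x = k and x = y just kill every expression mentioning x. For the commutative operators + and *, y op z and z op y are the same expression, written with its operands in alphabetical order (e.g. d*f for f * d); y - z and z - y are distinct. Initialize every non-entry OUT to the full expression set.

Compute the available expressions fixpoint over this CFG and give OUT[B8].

Fixpoint table:
  B0:  IN={}  OUT={}
  B1:  IN={}  OUT={e*f}
  B2:  IN={e*f}  OUT={a-a, e*f}
  B3:  IN={a-a, e*f}  OUT={}
  B4:  IN={}  OUT={a+e}
  B5:  IN={}  OUT={}
  B6:  IN={}  OUT={}
  B7:  IN={}  OUT={}
  B8:  IN={}  OUT={a*a}
  B9:  IN={}  OUT={a-f}

Merge at B8: IN[B8] = OUT[B5] ∩ OUT[B7] = {}
Applying B8's transfer function to that IN value gives OUT[B8] (row B8 above).

Answer: {a*a}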